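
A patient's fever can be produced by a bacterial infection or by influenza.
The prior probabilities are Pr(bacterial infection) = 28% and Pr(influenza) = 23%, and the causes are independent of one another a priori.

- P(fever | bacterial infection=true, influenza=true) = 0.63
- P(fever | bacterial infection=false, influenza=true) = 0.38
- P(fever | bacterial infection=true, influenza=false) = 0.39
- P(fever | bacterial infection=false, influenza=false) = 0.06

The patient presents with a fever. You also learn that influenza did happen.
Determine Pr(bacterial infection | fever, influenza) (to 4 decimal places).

For the numerator, keep only bacterial infection=true terms: 0.63*0.28 = 0.176400
Normalizer over all consistent configurations: 0.38*0.72 + 0.63*0.28 = 0.450000
Posterior = 0.176400 / 0.450000 ≈ 0.3920

Pr(bacterial infection | fever, influenza) ≈ 0.3920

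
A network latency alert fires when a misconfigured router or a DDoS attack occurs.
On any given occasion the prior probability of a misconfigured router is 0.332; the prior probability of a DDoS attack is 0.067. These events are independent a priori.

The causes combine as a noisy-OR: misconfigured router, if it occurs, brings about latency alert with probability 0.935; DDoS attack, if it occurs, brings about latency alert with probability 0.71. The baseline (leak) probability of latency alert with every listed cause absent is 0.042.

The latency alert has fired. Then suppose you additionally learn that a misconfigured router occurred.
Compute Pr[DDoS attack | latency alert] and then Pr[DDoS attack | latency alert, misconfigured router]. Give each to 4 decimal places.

Under noisy-OR, P(latency alert | causes) = 1 − (1−0.042)·∏(1−qᵢ) over the active causes.
Enumerate the 4 (misconfigured router, DDoS attack) configurations and weight by the priors:
  P(latency alert) = 0.042·0.668·0.933 + 0.72218·0.668·0.067 + 0.93773·0.332·0.933 + 0.981942·0.332·0.067
        = 0.026176 + 0.032322 + 0.290467 + 0.021842 = 0.370807
The terms with DDoS attack present sum to 0.054164, so
  P(DDoS attack | latency alert) = 0.054164 / 0.370807 ≈ 0.1461

Now also conditioning on misconfigured router=true:
Enumerate both values of DDoS attack and weight by the priors:
  P(latency alert | misconfigured router) = 0.93773·0.933 + 0.981942·0.067
        = 0.874902 + 0.065790 = 0.940692
Configurations with DDoS attack contribute 0.065790, so
  P(DDoS attack | latency alert, misconfigured router) = 0.065790 / 0.940692 ≈ 0.0699
This is intercausal reasoning (explaining away): once misconfigured router accounts for the latency alert, DDoS attack becomes less likely.

Pr[DDoS attack | latency alert] ≈ 0.1461; Pr[DDoS attack | latency alert, misconfigured router] ≈ 0.0699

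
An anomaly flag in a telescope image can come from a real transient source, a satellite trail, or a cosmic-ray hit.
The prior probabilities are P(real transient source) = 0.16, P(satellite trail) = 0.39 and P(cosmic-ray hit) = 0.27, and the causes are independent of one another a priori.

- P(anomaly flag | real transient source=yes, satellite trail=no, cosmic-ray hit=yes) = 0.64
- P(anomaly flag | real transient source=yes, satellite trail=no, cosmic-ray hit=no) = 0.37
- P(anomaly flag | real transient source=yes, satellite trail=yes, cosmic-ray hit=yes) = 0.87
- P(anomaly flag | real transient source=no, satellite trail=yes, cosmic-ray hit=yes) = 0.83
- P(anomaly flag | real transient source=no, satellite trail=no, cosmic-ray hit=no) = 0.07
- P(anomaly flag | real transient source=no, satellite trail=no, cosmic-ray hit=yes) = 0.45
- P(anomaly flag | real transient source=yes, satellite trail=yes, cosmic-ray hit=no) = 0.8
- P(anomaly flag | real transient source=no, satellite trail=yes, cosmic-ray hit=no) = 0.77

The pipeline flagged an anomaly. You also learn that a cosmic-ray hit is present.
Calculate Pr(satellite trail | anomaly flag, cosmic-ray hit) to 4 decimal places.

Pr(satellite trail | anomaly flag, cosmic-ray hit) ≈ 0.5268

P(anomaly flag | cosmic-ray hit) = 0.45×0.84×0.61 + 0.83×0.84×0.39 + 0.64×0.16×0.61 + 0.87×0.16×0.39 = 0.230580 + 0.271908 + 0.062464 + 0.054288 = 0.619240
The satellite trail-present share is 0.271908 + 0.054288 = 0.326196.
P(satellite trail | anomaly flag, cosmic-ray hit) = 0.326196 / 0.619240 ≈ 0.5268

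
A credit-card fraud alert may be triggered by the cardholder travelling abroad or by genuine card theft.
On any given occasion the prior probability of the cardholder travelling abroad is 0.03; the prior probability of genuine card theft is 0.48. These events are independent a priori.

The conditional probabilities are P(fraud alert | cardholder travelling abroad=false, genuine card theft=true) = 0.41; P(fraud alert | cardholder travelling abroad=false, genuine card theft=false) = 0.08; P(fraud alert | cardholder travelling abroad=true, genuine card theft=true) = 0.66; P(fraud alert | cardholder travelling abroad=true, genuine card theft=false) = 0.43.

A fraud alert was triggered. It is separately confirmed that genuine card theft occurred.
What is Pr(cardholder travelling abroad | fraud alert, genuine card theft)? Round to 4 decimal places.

Pr(cardholder travelling abroad | fraud alert, genuine card theft) ≈ 0.0474

P(fraud alert | genuine card theft) = 0.41×0.97 + 0.66×0.03 = 0.397700 + 0.019800 = 0.417500
The cardholder travelling abroad-present share is 0.66×0.03 = 0.019800.
So P(cardholder travelling abroad | fraud alert, genuine card theft) = 0.019800/0.417500 ≈ 0.0474.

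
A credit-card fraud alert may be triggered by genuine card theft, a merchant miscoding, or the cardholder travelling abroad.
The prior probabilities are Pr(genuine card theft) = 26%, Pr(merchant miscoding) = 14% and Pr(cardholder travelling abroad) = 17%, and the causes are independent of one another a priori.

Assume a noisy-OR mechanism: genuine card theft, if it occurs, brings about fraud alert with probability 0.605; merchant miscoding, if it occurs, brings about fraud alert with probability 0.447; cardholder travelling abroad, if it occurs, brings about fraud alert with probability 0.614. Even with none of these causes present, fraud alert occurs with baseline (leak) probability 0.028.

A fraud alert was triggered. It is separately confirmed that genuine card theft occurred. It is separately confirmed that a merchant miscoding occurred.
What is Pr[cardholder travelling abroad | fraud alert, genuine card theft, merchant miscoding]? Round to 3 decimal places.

Under noisy-OR, P(fraud alert | causes) = 1 − (1−0.028)·∏(1−qᵢ) over the active causes.
For the numerator, keep only cardholder travelling abroad=true terms: 0.918045*0.17 = 0.156068
Normalizer over all consistent configurations: 0.787681*0.83 + 0.918045*0.17 = 0.809843
P(cardholder travelling abroad | fraud alert, genuine card theft, merchant miscoding) = 0.156068/0.809843 ≈ 0.193

Pr[cardholder travelling abroad | fraud alert, genuine card theft, merchant miscoding] ≈ 0.193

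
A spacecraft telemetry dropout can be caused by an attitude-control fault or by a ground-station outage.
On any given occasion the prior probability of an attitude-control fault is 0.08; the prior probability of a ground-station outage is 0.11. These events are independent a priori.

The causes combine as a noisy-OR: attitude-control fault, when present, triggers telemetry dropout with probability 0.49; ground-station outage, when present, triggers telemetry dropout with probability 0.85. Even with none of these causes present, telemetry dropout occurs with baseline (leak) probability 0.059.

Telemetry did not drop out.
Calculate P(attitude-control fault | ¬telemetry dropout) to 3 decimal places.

P(attitude-control fault | ¬telemetry dropout) ≈ 0.042

Under noisy-OR, P(telemetry dropout | causes) = 1 − (1−0.059)·∏(1−qᵢ) over the active causes.
P(¬telemetry dropout) = 0.941·0.92·0.89 + 0.14115·0.92·0.11 + 0.47991·0.08·0.89 + 0.071987·0.08·0.11 = 0.770491 + 0.014284 + 0.034170 + 0.000633 = 0.819578
Of this, 0.034803 comes from 0.034170 + 0.000633 (the attitude-control fault=true cases).
Hence the posterior is 0.034803/0.819578 ≈ 0.042.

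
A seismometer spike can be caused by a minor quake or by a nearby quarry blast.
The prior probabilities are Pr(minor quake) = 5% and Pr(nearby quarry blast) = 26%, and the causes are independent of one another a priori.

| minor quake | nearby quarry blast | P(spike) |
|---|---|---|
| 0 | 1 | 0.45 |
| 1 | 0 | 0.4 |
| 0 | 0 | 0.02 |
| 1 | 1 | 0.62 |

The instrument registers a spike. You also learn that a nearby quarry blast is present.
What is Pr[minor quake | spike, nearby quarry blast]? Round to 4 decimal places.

Pr[minor quake | spike, nearby quarry blast] ≈ 0.0676

Enumerate both values of minor quake and weight by the priors:
  P(spike | nearby quarry blast) = 0.45*0.95 + 0.62*0.05
        = 0.427500 + 0.031000 = 0.458500
The terms with minor quake present sum to 0.031000, so
  P(minor quake | spike, nearby quarry blast) = 0.031000 / 0.458500 ≈ 0.0676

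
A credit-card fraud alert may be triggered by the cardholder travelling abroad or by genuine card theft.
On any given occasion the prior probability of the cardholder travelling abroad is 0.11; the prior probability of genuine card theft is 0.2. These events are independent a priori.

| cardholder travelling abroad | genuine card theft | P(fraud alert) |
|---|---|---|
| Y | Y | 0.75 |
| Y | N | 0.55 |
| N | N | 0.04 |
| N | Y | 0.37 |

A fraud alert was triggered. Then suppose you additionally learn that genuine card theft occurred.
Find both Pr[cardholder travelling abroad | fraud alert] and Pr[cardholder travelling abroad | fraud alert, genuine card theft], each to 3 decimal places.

Numerator (weight on configurations with cardholder travelling abroad): 0.048400 + 0.016500 = 0.064900
Normalizer over all consistent configurations: 0.04·0.89·0.8 + 0.37·0.89·0.2 + 0.55·0.11·0.8 + 0.75·0.11·0.2 = 0.159240
P(cardholder travelling abroad | fraud alert) = 0.064900/0.159240 ≈ 0.408

Now also conditioning on genuine card theft=true:
Weight on cardholder travelling abroad=true, given the evidence: 0.75*0.11 = 0.082500
The normalizing constant is 0.37*0.89 + 0.75*0.11 = 0.411800
Posterior = 0.082500 / 0.411800 ≈ 0.200

Pr[cardholder travelling abroad | fraud alert] ≈ 0.408; Pr[cardholder travelling abroad | fraud alert, genuine card theft] ≈ 0.200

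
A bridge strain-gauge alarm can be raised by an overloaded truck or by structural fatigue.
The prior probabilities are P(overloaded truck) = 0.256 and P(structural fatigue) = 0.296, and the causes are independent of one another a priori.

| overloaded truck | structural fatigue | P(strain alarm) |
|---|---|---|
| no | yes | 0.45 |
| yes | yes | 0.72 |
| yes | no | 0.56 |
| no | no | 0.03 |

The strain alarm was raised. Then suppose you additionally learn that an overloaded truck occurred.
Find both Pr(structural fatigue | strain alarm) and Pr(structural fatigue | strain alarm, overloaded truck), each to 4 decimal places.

P(strain alarm) = 0.03·0.744·0.704 + 0.45·0.744·0.296 + 0.56·0.256·0.704 + 0.72·0.256·0.296 = 0.015713 + 0.099101 + 0.100925 + 0.054559 = 0.270298
The structural fatigue-present share is 0.099101 + 0.054559 = 0.153660.
P(structural fatigue | strain alarm) = 0.153660 / 0.270298 ≈ 0.5685

With the extra evidence:
By total probability over both values of structural fatigue:
  P(strain alarm | overloaded truck) = 0.56·0.704 + 0.72·0.296
        = 0.394240 + 0.213120 = 0.607360
Configurations with structural fatigue contribute 0.213120, so
  P(structural fatigue | strain alarm, overloaded truck) = 0.213120 / 0.607360 ≈ 0.3509

Pr(structural fatigue | strain alarm) ≈ 0.5685; Pr(structural fatigue | strain alarm, overloaded truck) ≈ 0.3509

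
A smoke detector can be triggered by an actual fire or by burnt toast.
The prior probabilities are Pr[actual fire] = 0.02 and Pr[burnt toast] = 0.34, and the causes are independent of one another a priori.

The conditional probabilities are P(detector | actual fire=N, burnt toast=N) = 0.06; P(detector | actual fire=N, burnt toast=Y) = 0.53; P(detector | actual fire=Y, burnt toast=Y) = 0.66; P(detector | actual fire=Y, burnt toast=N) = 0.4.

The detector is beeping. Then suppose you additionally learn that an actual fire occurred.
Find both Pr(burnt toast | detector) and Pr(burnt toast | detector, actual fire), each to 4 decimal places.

Pr(burnt toast | detector) ≈ 0.8042; Pr(burnt toast | detector, actual fire) ≈ 0.4595

For the numerator, keep only burnt toast=true terms: 0.176596 + 0.004488 = 0.181084
Normalizer over all consistent configurations: 0.06*0.98*0.66 + 0.53*0.98*0.34 + 0.4*0.02*0.66 + 0.66*0.02*0.34 = 0.225172
Posterior = 0.181084 / 0.225172 ≈ 0.8042

With the extra evidence:
P(detector | actual fire) = 0.4*0.66 + 0.66*0.34 = 0.264000 + 0.224400 = 0.488400
Of this, 0.224400 comes from 0.66*0.34 (the burnt toast=true cases).
So P(burnt toast | detector, actual fire) = 0.224400/0.488400 ≈ 0.4595.
— actual fire explains away the evidence for burnt toast.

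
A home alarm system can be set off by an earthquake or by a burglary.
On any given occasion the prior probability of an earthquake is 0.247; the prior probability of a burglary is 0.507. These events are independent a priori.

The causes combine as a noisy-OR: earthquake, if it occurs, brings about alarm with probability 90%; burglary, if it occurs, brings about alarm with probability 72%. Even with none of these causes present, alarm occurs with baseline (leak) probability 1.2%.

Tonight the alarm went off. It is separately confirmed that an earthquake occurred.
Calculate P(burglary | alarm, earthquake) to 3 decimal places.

P(burglary | alarm, earthquake) ≈ 0.526

Under noisy-OR, P(alarm | causes) = 1 − (1−0.012)·∏(1−qᵢ) over the active causes.
Sum P(alarm|·) weighted by the priors over both values of burglary:
  P(alarm | earthquake) = 0.9012·0.493 + 0.972336·0.507
        = 0.444292 + 0.492974 = 0.937266
The terms with burglary present sum to 0.492974, so
  P(burglary | alarm, earthquake) = 0.492974 / 0.937266 ≈ 0.526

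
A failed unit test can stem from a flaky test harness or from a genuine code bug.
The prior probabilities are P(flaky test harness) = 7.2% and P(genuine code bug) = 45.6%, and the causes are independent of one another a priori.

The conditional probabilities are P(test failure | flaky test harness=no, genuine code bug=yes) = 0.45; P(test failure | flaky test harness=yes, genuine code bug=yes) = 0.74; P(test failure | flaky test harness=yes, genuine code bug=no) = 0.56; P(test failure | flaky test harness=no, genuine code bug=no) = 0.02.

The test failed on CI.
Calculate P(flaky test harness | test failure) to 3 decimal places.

Weight on flaky test harness=true, given the evidence: 0.021934 + 0.024296 = 0.046230
The normalizing constant is 0.02×0.928×0.544 + 0.45×0.928×0.456 + 0.56×0.072×0.544 + 0.74×0.072×0.456 = 0.246753
Posterior = 0.046230 / 0.246753 ≈ 0.187

P(flaky test harness | test failure) ≈ 0.187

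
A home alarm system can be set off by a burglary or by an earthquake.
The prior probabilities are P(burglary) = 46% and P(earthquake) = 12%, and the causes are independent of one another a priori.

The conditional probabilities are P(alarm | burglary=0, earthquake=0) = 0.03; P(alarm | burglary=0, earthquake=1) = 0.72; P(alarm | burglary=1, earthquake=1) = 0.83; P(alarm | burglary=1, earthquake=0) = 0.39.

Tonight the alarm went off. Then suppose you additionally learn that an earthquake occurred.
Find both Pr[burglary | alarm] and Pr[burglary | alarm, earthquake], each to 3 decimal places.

Pr[burglary | alarm] ≈ 0.770; Pr[burglary | alarm, earthquake] ≈ 0.495

P(alarm) = 0.03×0.54×0.88 + 0.72×0.54×0.12 + 0.39×0.46×0.88 + 0.83×0.46×0.12 = 0.014256 + 0.046656 + 0.157872 + 0.045816 = 0.264600
Restricting to configurations with burglary present: 0.157872 + 0.045816 = 0.203688.
P(burglary | alarm) = 0.203688 / 0.264600 ≈ 0.770

Now also conditioning on earthquake=true:
Weight on burglary=true, given the evidence: 0.83*0.46 = 0.381800
The normalizing constant is 0.72*0.54 + 0.83*0.46 = 0.770600
P(burglary | alarm, earthquake) = 0.381800/0.770600 ≈ 0.495
The drop from 0.770 to 0.495 is the explaining-away (discounting) effect.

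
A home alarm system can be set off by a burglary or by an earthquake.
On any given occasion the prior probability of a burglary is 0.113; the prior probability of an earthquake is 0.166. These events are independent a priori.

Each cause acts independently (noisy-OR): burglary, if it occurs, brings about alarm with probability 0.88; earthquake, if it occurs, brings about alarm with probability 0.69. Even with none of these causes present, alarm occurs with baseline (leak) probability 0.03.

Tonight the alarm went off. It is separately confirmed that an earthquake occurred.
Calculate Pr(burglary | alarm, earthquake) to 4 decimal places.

Under noisy-OR, P(alarm | causes) = 1 − (1−0.03)·∏(1−qᵢ) over the active causes.
Sum P(alarm|·) weighted by the priors over both values of burglary:
  P(alarm | earthquake) = 0.6993×0.887 + 0.963916×0.113
        = 0.620279 + 0.108923 = 0.729202
The terms with burglary present sum to 0.108923, so
  P(burglary | alarm, earthquake) = 0.108923 / 0.729202 ≈ 0.1494

Pr(burglary | alarm, earthquake) ≈ 0.1494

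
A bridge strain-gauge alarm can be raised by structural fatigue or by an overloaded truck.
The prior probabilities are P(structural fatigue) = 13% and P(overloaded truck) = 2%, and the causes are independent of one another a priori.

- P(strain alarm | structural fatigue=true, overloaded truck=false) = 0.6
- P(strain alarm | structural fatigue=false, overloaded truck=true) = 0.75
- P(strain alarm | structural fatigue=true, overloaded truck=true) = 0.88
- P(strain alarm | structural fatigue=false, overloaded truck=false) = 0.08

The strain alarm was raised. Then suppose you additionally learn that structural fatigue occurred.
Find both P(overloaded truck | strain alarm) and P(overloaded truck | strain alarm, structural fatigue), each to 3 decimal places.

For the numerator, keep only overloaded truck=true terms: 0.013050 + 0.002288 = 0.015338
The normalizing constant is 0.08×0.87×0.98 + 0.75×0.87×0.02 + 0.6×0.13×0.98 + 0.88×0.13×0.02 = 0.159986
Posterior = 0.015338 / 0.159986 ≈ 0.096

Now also conditioning on structural fatigue=true:
P(strain alarm | structural fatigue) = 0.6·0.98 + 0.88·0.02 = 0.588000 + 0.017600 = 0.605600
The overloaded truck-present share is 0.88·0.02 = 0.017600.
P(overloaded truck | strain alarm, structural fatigue) = 0.017600 / 0.605600 ≈ 0.029
— structural fatigue explains away the evidence for overloaded truck.

P(overloaded truck | strain alarm) ≈ 0.096; P(overloaded truck | strain alarm, structural fatigue) ≈ 0.029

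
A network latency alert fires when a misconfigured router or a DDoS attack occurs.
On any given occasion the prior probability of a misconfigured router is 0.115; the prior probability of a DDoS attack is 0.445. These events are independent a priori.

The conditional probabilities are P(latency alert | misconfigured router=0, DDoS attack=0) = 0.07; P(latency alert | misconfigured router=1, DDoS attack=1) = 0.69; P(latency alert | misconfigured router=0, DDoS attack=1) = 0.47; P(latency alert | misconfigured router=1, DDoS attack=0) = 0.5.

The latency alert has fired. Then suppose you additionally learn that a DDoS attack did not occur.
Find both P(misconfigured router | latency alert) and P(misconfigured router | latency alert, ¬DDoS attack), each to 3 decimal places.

P(misconfigured router | latency alert) ≈ 0.234; P(misconfigured router | latency alert, ¬DDoS attack) ≈ 0.481

For the numerator, keep only misconfigured router=true terms: 0.031913 + 0.035311 = 0.067224
The normalizing constant is 0.07*0.885*0.555 + 0.47*0.885*0.445 + 0.5*0.115*0.555 + 0.69*0.115*0.445 = 0.286704
Posterior = 0.067224 / 0.286704 ≈ 0.234

Now also conditioning on DDoS attack≠true:
P(latency alert | ¬DDoS attack) = 0.07*0.885 + 0.5*0.115 = 0.061950 + 0.057500 = 0.119450
Restricting to configurations with misconfigured router present: 0.5*0.115 = 0.057500.
P(misconfigured router | latency alert, ¬DDoS attack) = 0.057500 / 0.119450 ≈ 0.481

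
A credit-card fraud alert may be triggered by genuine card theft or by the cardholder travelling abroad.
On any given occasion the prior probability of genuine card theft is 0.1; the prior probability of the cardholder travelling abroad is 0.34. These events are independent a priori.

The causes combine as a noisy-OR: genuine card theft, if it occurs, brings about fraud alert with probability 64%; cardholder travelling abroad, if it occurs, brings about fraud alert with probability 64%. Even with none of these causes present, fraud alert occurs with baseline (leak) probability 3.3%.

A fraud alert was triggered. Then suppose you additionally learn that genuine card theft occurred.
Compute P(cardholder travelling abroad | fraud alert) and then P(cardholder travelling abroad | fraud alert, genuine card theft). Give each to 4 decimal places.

P(cardholder travelling abroad | fraud alert) ≈ 0.7854; P(cardholder travelling abroad | fraud alert, genuine card theft) ≈ 0.4087

Under noisy-OR, P(fraud alert | causes) = 1 − (1−0.033)·∏(1−qᵢ) over the active causes.
P(fraud alert) = 0.033*0.9*0.66 + 0.65188*0.9*0.34 + 0.65188*0.1*0.66 + 0.874677*0.1*0.34 = 0.019602 + 0.199475 + 0.043024 + 0.029739 = 0.291840
Restricting to configurations with cardholder travelling abroad present: 0.199475 + 0.029739 = 0.229214.
P(cardholder travelling abroad | fraud alert) = 0.229214 / 0.291840 ≈ 0.7854

With the extra evidence:
P(fraud alert | genuine card theft) = 0.65188*0.66 + 0.874677*0.34 = 0.430241 + 0.297390 = 0.727631
The cardholder travelling abroad-present share is 0.874677*0.34 = 0.297390.
Hence the posterior is 0.297390/0.727631 ≈ 0.4087.
This is intercausal reasoning (explaining away): once genuine card theft accounts for the fraud alert, cardholder travelling abroad becomes less likely.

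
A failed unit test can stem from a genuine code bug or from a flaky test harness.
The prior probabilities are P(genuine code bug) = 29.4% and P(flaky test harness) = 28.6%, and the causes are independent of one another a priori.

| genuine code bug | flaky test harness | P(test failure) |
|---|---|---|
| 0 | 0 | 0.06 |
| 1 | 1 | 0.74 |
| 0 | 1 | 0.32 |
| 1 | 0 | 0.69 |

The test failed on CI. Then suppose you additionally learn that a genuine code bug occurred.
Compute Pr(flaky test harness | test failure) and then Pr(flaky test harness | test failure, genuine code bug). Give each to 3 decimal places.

Pr(flaky test harness | test failure) ≈ 0.420; Pr(flaky test harness | test failure, genuine code bug) ≈ 0.300

P(test failure) = 0.06*0.706*0.714 + 0.32*0.706*0.286 + 0.69*0.294*0.714 + 0.74*0.294*0.286 = 0.030245 + 0.064613 + 0.144842 + 0.062222 = 0.301922
Of this, 0.126835 comes from 0.064613 + 0.062222 (the flaky test harness=true cases).
P(flaky test harness | test failure) = 0.126835 / 0.301922 ≈ 0.420

With the extra evidence:
For the numerator, keep only flaky test harness=true terms: 0.74·0.286 = 0.211640
Normalizer over all consistent configurations: 0.69·0.714 + 0.74·0.286 = 0.704300
P(flaky test harness | test failure, genuine code bug) = 0.211640/0.704300 ≈ 0.300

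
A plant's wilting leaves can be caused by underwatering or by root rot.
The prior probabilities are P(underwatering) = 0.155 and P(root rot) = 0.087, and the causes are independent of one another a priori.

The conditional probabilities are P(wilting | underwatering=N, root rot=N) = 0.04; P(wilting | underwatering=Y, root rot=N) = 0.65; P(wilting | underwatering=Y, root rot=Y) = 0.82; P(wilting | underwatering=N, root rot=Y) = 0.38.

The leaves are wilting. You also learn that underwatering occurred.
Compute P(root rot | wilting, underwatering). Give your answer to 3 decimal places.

P(root rot | wilting, underwatering) ≈ 0.107

P(wilting | underwatering) = 0.65×0.913 + 0.82×0.087 = 0.593450 + 0.071340 = 0.664790
Restricting to configurations with root rot present: 0.82×0.087 = 0.071340.
Hence the posterior is 0.071340/0.664790 ≈ 0.107.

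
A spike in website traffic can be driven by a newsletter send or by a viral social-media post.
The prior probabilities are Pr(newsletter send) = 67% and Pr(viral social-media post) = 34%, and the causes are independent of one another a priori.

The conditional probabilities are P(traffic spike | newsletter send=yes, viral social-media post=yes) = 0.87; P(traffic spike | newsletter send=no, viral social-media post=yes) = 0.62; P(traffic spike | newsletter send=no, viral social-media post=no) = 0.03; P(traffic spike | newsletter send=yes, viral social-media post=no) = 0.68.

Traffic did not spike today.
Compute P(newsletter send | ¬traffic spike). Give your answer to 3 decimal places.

P(newsletter send | ¬traffic spike) ≈ 0.403

For the numerator, keep only newsletter send=true terms: 0.141504 + 0.029614 = 0.171118
Normalizer over all consistent configurations: 0.97*0.33*0.66 + 0.38*0.33*0.34 + 0.32*0.67*0.66 + 0.13*0.67*0.34 = 0.425020
P(newsletter send | ¬traffic spike) = 0.171118/0.425020 ≈ 0.403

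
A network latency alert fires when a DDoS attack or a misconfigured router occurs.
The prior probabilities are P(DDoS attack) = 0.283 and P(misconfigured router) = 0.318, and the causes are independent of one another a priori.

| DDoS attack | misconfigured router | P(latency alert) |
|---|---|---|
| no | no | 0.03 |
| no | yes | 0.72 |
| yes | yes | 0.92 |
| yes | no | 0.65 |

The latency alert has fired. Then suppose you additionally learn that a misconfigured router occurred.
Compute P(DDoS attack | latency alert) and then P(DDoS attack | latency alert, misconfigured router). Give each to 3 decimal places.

P(DDoS attack | latency alert) ≈ 0.538; P(DDoS attack | latency alert, misconfigured router) ≈ 0.335

P(latency alert) = 0.03*0.717*0.682 + 0.72*0.717*0.318 + 0.65*0.283*0.682 + 0.92*0.283*0.318 = 0.014670 + 0.164164 + 0.125454 + 0.082794 = 0.387082
The DDoS attack-present share is 0.125454 + 0.082794 = 0.208248.
Hence the posterior is 0.208248/0.387082 ≈ 0.538.

With the extra evidence:
Sum P(latency alert|·) weighted by the priors over both values of DDoS attack:
  P(latency alert | misconfigured router) = 0.72*0.717 + 0.92*0.283
        = 0.516240 + 0.260360 = 0.776600
Configurations with DDoS attack contribute 0.260360, so
  P(DDoS attack | latency alert, misconfigured router) = 0.260360 / 0.776600 ≈ 0.335
This is intercausal reasoning (explaining away): once misconfigured router accounts for the latency alert, DDoS attack becomes less likely.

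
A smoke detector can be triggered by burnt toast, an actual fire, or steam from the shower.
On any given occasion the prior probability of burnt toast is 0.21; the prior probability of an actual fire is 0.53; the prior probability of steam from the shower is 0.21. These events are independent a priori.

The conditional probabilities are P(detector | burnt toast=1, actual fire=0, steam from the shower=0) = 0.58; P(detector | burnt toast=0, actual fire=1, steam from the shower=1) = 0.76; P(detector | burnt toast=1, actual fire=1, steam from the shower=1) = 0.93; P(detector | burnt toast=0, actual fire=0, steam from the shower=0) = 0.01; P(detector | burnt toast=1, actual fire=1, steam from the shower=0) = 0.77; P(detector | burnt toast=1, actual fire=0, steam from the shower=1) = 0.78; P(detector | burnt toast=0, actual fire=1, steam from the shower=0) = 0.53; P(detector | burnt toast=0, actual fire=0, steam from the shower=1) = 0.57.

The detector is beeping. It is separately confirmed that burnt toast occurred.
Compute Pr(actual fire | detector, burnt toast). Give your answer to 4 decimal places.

Pr(actual fire | detector, burnt toast) ≈ 0.5930

Enumerate the 4 (actual fire, steam from the shower) configurations and weight by the priors:
  P(detector | burnt toast) = 0.58·0.47·0.79 + 0.78·0.47·0.21 + 0.77·0.53·0.79 + 0.93·0.53·0.21
        = 0.215354 + 0.076986 + 0.322399 + 0.103509 = 0.718248
Keeping only the actual fire-present terms gives 0.425908, so
  P(actual fire | detector, burnt toast) = 0.425908 / 0.718248 ≈ 0.5930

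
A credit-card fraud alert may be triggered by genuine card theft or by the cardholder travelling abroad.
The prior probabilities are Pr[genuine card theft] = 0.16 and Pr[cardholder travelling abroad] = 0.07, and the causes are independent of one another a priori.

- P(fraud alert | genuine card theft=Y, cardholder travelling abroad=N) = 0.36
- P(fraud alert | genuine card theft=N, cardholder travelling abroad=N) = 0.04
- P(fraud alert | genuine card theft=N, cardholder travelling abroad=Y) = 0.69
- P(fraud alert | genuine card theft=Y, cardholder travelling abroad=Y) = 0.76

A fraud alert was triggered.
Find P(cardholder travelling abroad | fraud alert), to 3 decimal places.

P(cardholder travelling abroad | fraud alert) ≈ 0.367

For the numerator, keep only cardholder travelling abroad=true terms: 0.040572 + 0.008512 = 0.049084
Denominator P(fraud alert): 0.04*0.84*0.93 + 0.69*0.84*0.07 + 0.36*0.16*0.93 + 0.76*0.16*0.07 = 0.133900
P(cardholder travelling abroad | fraud alert) = 0.049084/0.133900 ≈ 0.367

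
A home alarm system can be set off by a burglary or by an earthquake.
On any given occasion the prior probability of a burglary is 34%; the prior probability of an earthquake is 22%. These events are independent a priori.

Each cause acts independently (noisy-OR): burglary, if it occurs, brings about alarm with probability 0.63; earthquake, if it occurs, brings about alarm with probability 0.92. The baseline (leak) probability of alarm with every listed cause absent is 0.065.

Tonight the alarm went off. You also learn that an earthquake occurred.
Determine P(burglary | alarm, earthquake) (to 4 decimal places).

Under noisy-OR, P(alarm | causes) = 1 − (1−0.065)·∏(1−qᵢ) over the active causes.
Enumerate both values of burglary and weight by the priors:
  P(alarm | earthquake) = 0.9252×0.66 + 0.972324×0.34
        = 0.610632 + 0.330590 = 0.941222
The terms with burglary present sum to 0.330590, so
  P(burglary | alarm, earthquake) = 0.330590 / 0.941222 ≈ 0.3512

P(burglary | alarm, earthquake) ≈ 0.3512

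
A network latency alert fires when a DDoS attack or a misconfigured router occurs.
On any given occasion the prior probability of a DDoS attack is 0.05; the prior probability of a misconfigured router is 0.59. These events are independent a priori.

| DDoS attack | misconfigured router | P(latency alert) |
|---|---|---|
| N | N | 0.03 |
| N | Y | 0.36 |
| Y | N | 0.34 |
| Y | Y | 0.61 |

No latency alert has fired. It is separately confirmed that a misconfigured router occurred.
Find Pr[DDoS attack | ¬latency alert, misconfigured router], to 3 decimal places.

For the numerator, keep only DDoS attack=true terms: 0.39*0.05 = 0.019500
The normalizing constant is 0.64*0.95 + 0.39*0.05 = 0.627500
P(DDoS attack | ¬latency alert, misconfigured router) = 0.019500/0.627500 ≈ 0.031

Pr[DDoS attack | ¬latency alert, misconfigured router] ≈ 0.031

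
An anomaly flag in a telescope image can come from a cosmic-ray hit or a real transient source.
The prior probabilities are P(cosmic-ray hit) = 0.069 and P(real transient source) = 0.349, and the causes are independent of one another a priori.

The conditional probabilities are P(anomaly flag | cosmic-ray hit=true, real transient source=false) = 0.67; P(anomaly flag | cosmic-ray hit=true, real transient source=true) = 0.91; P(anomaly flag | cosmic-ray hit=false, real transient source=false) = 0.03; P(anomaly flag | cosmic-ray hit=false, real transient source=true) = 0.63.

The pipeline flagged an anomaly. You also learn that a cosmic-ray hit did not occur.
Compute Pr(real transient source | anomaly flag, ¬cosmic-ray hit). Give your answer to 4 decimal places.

Pr(real transient source | anomaly flag, ¬cosmic-ray hit) ≈ 0.9184

Enumerate both values of real transient source and weight by the priors:
  P(anomaly flag | ¬cosmic-ray hit) = 0.03·0.651 + 0.63·0.349
        = 0.019530 + 0.219870 = 0.239400
Configurations with real transient source contribute 0.219870, so
  P(real transient source | anomaly flag, ¬cosmic-ray hit) = 0.219870 / 0.239400 ≈ 0.9184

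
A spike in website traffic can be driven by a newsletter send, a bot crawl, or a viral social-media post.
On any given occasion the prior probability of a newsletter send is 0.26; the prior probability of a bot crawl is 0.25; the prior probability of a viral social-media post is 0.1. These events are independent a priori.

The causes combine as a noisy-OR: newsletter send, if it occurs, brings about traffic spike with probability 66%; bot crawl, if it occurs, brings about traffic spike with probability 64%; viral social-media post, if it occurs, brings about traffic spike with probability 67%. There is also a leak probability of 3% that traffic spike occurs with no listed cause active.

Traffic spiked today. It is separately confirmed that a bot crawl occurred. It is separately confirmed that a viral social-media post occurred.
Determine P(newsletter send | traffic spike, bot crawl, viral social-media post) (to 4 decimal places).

Under noisy-OR, P(traffic spike | causes) = 1 − (1−0.03)·∏(1−qᵢ) over the active causes.
Weight on newsletter send=true, given the evidence: 0.96082×0.26 = 0.249813
The normalizing constant is 0.884764×0.74 + 0.96082×0.26 = 0.904538
P(newsletter send | traffic spike, bot crawl, viral social-media post) = 0.249813/0.904538 ≈ 0.2762

P(newsletter send | traffic spike, bot crawl, viral social-media post) ≈ 0.2762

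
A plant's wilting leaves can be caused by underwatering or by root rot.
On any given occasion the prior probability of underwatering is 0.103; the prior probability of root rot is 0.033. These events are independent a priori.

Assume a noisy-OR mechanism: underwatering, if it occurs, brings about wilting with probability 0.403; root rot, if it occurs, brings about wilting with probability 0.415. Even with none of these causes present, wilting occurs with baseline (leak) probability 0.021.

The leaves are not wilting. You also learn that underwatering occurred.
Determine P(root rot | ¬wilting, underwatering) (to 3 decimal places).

P(root rot | ¬wilting, underwatering) ≈ 0.020

Under noisy-OR, P(wilting | causes) = 1 − (1−0.021)·∏(1−qᵢ) over the active causes.
Enumerate both values of root rot and weight by the priors:
  P(¬wilting | underwatering) = 0.584463·0.967 + 0.341911·0.033
        = 0.565176 + 0.011283 = 0.576459
Configurations with root rot contribute 0.011283, so
  P(root rot | ¬wilting, underwatering) = 0.011283 / 0.576459 ≈ 0.020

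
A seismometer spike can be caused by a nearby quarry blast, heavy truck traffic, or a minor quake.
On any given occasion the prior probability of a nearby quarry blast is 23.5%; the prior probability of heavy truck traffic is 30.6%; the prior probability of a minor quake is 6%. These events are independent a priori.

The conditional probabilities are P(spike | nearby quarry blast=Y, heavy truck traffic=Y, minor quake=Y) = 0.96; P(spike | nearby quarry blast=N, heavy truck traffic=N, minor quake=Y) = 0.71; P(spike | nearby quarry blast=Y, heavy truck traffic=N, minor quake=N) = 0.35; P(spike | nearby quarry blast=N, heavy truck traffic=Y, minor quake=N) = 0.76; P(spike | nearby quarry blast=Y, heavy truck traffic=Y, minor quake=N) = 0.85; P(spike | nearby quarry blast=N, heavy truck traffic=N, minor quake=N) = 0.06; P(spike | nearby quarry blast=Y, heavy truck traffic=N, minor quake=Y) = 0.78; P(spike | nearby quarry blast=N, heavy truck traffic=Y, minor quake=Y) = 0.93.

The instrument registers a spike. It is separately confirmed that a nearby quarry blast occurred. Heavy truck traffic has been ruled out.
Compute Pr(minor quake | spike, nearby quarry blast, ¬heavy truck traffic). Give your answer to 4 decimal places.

Pr(minor quake | spike, nearby quarry blast, ¬heavy truck traffic) ≈ 0.1245

P(spike | nearby quarry blast, ¬heavy truck traffic) = 0.35×0.94 + 0.78×0.06 = 0.329000 + 0.046800 = 0.375800
Of this, 0.046800 comes from 0.78×0.06 (the minor quake=true cases).
So P(minor quake | spike, nearby quarry blast, ¬heavy truck traffic) = 0.046800/0.375800 ≈ 0.1245.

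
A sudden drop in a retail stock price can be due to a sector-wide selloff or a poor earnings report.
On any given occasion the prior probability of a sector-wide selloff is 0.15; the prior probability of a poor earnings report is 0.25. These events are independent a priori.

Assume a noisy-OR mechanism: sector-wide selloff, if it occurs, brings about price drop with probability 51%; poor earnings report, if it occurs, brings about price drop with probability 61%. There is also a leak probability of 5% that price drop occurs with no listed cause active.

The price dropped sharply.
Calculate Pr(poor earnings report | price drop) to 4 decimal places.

Under noisy-OR, P(price drop | causes) = 1 − (1−0.05)·∏(1−qᵢ) over the active causes.
P(price drop) = 0.05·0.85·0.75 + 0.6295·0.85·0.25 + 0.5345·0.15·0.75 + 0.818455·0.15·0.25 = 0.031875 + 0.133769 + 0.060131 + 0.030692 = 0.256467
Of this, 0.164461 comes from 0.133769 + 0.030692 (the poor earnings report=true cases).
Hence the posterior is 0.164461/0.256467 ≈ 0.6413.

Pr(poor earnings report | price drop) ≈ 0.6413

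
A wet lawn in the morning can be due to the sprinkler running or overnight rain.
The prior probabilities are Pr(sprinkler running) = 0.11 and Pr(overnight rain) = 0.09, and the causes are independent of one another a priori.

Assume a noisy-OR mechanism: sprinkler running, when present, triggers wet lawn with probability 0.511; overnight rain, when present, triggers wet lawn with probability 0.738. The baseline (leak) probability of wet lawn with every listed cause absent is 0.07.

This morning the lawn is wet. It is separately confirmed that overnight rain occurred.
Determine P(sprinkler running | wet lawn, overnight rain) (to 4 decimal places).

Under noisy-OR, P(wet lawn | causes) = 1 − (1−0.07)·∏(1−qᵢ) over the active causes.
By total probability over both values of sprinkler running:
  P(wet lawn | overnight rain) = 0.75634×0.89 + 0.88085×0.11
        = 0.673143 + 0.096894 = 0.770037
Configurations with sprinkler running contribute 0.096894, so
  P(sprinkler running | wet lawn, overnight rain) = 0.096894 / 0.770037 ≈ 0.1258

P(sprinkler running | wet lawn, overnight rain) ≈ 0.1258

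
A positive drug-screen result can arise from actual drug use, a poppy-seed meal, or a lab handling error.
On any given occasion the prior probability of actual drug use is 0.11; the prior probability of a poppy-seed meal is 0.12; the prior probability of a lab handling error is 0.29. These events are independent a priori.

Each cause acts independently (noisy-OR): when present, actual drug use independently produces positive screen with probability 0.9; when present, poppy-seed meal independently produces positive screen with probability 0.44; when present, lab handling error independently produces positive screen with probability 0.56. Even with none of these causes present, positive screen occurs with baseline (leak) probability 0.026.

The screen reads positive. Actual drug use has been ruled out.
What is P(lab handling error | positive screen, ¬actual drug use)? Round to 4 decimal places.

Under noisy-OR, P(positive screen | causes) = 1 − (1−0.026)·∏(1−qᵢ) over the active causes.
Numerator (weight on configurations with lab handling error): 0.145831 + 0.026448 = 0.172279
Denominator P(positive screen | ¬actual drug use): 0.026*0.88*0.71 + 0.57144*0.88*0.29 + 0.45456*0.12*0.71 + 0.760006*0.12*0.29 = 0.227253
P(lab handling error | positive screen, ¬actual drug use) = 0.172279/0.227253 ≈ 0.7581

P(lab handling error | positive screen, ¬actual drug use) ≈ 0.7581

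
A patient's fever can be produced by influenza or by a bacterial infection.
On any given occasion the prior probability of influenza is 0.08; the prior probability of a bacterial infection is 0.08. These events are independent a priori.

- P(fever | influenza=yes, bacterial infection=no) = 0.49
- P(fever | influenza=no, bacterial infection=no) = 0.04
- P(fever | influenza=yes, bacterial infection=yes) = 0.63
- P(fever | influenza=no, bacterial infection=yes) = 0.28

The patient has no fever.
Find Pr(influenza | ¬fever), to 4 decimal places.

Pr(influenza | ¬fever) ≈ 0.0441

P(¬fever) = 0.96*0.92*0.92 + 0.72*0.92*0.08 + 0.51*0.08*0.92 + 0.37*0.08*0.08 = 0.812544 + 0.052992 + 0.037536 + 0.002368 = 0.905440
Of this, 0.039904 comes from 0.037536 + 0.002368 (the influenza=true cases).
Hence the posterior is 0.039904/0.905440 ≈ 0.0441.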